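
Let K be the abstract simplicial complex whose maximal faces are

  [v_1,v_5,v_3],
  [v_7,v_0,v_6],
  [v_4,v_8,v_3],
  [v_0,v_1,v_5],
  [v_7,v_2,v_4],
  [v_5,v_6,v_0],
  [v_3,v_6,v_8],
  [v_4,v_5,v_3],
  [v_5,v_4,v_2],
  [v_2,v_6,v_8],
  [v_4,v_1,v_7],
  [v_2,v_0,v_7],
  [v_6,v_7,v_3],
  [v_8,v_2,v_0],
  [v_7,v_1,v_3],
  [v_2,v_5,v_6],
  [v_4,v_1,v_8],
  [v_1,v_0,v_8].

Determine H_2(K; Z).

H_2 = 0.

Take the total order v_0 < v_1 < v_2 < v_3 < v_4 < v_5 < v_6 < v_7 < v_8 on the vertex set. Then K (dimension 2) consists of the simplices:

  0-simplices (9): [v_0], [v_1], [v_2], [v_3], [v_4], [v_5], [v_6], [v_7], [v_8]
  1-simplices (27): (27 of them)
  2-simplices (18): (18 of them)

giving chain groups C_0 ≅ Z^9, C_1 ≅ Z^27, C_2 ≅ Z^18.

∂_1: C_1 → C_0 maps an edge to its endpoints' difference, ∂[p,q] = q − p. For instance
  ∂[v_1,v_5] = [v_5] − [v_1].
As a 9×27 matrix over Z this has rank 8, with invariant factors (1,1,1,1,1,1,1,1).

Boundary ∂_2: C_2 → C_1 acts by ∂[p,q,r] = [q,r] − [p,r] + [p,q]. For instance
  ∂[v_1,v_3,v_7] = [v_3,v_7] − [v_1,v_7] + [v_1,v_3],
  ∂[v_3,v_4,v_5] = [v_4,v_5] − [v_3,v_5] + [v_3,v_4].
The resulting 27×18 matrix has rank 18, and its Smith normal form has invariant factors (1,1,1,1,1,1,1,1,1,1,1,1,1,1,1,1,1,2).

From H_k ≅ ker(∂_k) / im(∂_{k+1}) we obtain:

  H_2: rank ker ∂_2 − rank ∂_3 = (18 − 18) − 0 = 0, and there is no ∂_3, so H_2 ≅ 0.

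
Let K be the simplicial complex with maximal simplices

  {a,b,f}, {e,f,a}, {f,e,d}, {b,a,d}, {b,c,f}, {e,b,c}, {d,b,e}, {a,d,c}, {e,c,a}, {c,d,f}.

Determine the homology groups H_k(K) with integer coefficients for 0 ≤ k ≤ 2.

H_0 = Z,  H_1 = Z/2,  H_2 = 0.

Order the vertices as a < b < c < d < e < f. Listing each simplex with vertices in this order, K has dimension 2 with simplices:

  0-simplices (6): a, b, c, d, e, f
  1-simplices (15): ab, ac, ad, ae, af, bc, bd, be, bf, cd, ce, cf, de, df, ef
  2-simplices (10): abd, abf, acd, ace, aef, bce, bcf, bde, cdf, def

Hence C_0 ≅ Z^6, C_1 ≅ Z^15, C_2 ≅ Z^10.

∂_1: C_1 → C_0 is given by ∂[p,q] = [q] − [p].
As a 6×15 matrix over Z this has rank 5, with invariant factors (1,1,1,1,1).

Boundary ∂_2: C_2 → C_1 acts by ∂[p,q,r] = [q,r] − [p,r] + [p,q]. For instance
  ∂bce = ce − be + bc,
  ∂bde = de − be + bd.
The 15×10 boundary matrix has rank 10 and Smith normal form diag(1,1,1,1,1,1,1,1,1,2).

Reading off H_k = ker ∂_k / im ∂_{k+1}:

  H_0: rank C_0 − rank ∂_1 = 6 − 5 = 1, and the invariant factors of ∂_1 are all 1, so H_0 ≅ Z.
  H_1: rank ker ∂_1 − rank ∂_2 = (15 − 5) − 10 = 0, and ∂_2 has invariant factor 2 > 1, so H_1 ≅ Z/2.
  H_2: rank ker ∂_2 − rank ∂_3 = (10 − 10) − 0 = 0, and there is no ∂_3, so H_2 ≅ 0.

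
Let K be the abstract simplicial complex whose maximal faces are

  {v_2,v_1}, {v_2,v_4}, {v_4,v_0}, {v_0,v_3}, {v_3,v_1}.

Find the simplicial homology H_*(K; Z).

We work with the vertex ordering v_0 < v_1 < v_2 < v_3 < v_4. The simplices of K, each written with vertices in increasing order, are:

  0-simplices (5): [v_0], [v_1], [v_2], [v_3], [v_4]
  1-simplices (5): [v_0,v_3], [v_0,v_4], [v_1,v_2], [v_1,v_3], [v_2,v_4]

giving chain groups C_0 ≅ Z^5, C_1 ≅ Z^5.

∂_1: C_1 → C_0 sends each edge [p,q] (with p < q) to q − p. For instance
  ∂[v_0,v_4] = [v_4] − [v_0].
The 5×5 boundary matrix has rank 4 and Smith normal form diag(1,1,1,1).

Computing H_k = (kernel of ∂_k) / (image of ∂_{k+1}):

  H_0: rank C_0 − rank ∂_1 = 5 − 4 = 1, and the invariant factors of ∂_1 are all 1, so H_0 ≅ Z.
  H_1: rank ker ∂_1 − rank ∂_2 = (5 − 4) − 0 = 1, and there is no ∂_2, so H_1 ≅ Z.

As a check, the Euler characteristic is 5 − 5 = 0, which agrees with 1 − 1 = 0.

H_0 = Z,  H_1 = Z.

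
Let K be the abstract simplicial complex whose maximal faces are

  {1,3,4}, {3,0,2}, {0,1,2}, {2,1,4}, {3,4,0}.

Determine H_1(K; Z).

Order the vertices as 0 < 1 < 2 < 3 < 4. Listing each simplex with vertices in this order, K has dimension 2 with simplices:

  0-simplices (5): [0], [1], [2], [3], [4]
  1-simplices (10): [0,1], [0,2], [0,3], [0,4], [1,2], [1,3], [1,4], [2,3], [2,4], [3,4]
  2-simplices (5): [0,1,2], [0,2,3], [0,3,4], [1,2,4], [1,3,4]

so the chain groups are C_0 ≅ Z^5, C_1 ≅ Z^10, C_2 ≅ Z^5.

∂_1: C_1 → C_0 is given by ∂[p,q] = [q] − [p].
This gives a 5×10 integer matrix of rank 4; reducing to Smith normal form yields diagonal entries (1,1,1,1).

Boundary ∂_2: C_2 → C_1 acts by ∂[p,q,r] = [q,r] − [p,r] + [p,q]. For instance
  ∂[1,2,4] = [2,4] − [1,4] + [1,2],
  ∂[0,1,2] = [1,2] − [0,2] + [0,1].
This gives a 10×5 integer matrix of rank 5; reducing to Smith normal form yields diagonal entries (1,1,1,1,1).

From H_k ≅ ker(∂_k) / im(∂_{k+1}) we obtain:

  H_1: rank ker ∂_1 − rank ∂_2 = (10 − 4) − 5 = 1, and the invariant factors of ∂_2 are all 1, so H_1 = Z.

H_1 = Z.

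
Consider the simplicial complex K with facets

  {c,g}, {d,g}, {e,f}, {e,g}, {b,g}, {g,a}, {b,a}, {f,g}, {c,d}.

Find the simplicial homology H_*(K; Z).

H_0 = Z,  H_1 = Z^3.

Take the total order a < b < c < d < e < f < g on the vertex set. Then K (dimension 1) consists of the simplices:

  0-simplices (7): a, b, c, d, e, f, g
  1-simplices (9): ab, ag, bg, cd, cg, dg, ef, eg, fg

giving chain groups C_0 ≅ Z^7, C_1 ≅ Z^9.

Boundary ∂_1: C_1 → C_0 maps an edge to its endpoints' difference, ∂[p,q] = q − p.
This gives a 7×9 integer matrix of rank 6; reducing to Smith normal form yields diagonal entries (1,1,1,1,1,1).

Now H_k = ker ∂_k / im ∂_{k+1}, so:

  H_0: rank C_0 − rank ∂_1 = 7 − 6 = 1, and the invariant factors of ∂_1 are all 1, so H_0 ≅ Z.
  H_1: rank ker ∂_1 − rank ∂_2 = (9 − 6) − 0 = 3, and there is no ∂_2, so H_1 ≅ Z^3.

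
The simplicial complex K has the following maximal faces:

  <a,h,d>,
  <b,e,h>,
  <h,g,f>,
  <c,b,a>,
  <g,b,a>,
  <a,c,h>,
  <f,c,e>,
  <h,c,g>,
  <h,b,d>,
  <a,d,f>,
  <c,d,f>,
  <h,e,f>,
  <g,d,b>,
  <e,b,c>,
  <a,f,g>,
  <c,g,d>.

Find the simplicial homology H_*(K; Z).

Fix the vertex order a < b < c < d < e < f < g < h and write every simplex with vertices in increasing order. Then dim K = 2 and the simplices of K are:

  0-simplices (8): a, b, c, d, e, f, g, h
  1-simplices (24): ab, ac, ad, af, ag, ah, bc, bd, be, bg, bh, cd, ce, cf, cg, ch, df, dg, dh, ef, eh, fg, fh, gh
  2-simplices (16): abc, abg, ach, adf, adh, afg, bce, bdg, bdh, beh, cdf, cdg, cef, cgh, efh, fgh

Hence C_0 ≅ Z^8, C_1 ≅ Z^24, C_2 ≅ Z^16.

∂_1: C_1 → C_0 sends each edge [p,q] (with p < q) to q − p. For instance
  ∂cg = g − c.
The resulting 8×24 matrix has rank 7, and its Smith normal form has invariant factors (1,1,1,1,1,1,1).

The boundary map ∂_2: C_2 → C_1 sends each 2-simplex [p,q,r] to [q,r] − [p,r] + [p,q]. For instance
  ∂cgh = gh − ch + cg,
  ∂efh = fh − eh + ef.
As a 24×16 matrix over Z this has rank 15, with invariant factors (1,1,1,1,1,1,1,1,1,1,1,1,1,1,1).

Now H_k = ker ∂_k / im ∂_{k+1}, so:

  H_0: rank C_0 − rank ∂_1 = 8 − 7 = 1, and the invariant factors of ∂_1 are all 1, so H_0 ≅ Z.
  H_1: rank ker ∂_1 − rank ∂_2 = (24 − 7) − 15 = 2, and the invariant factors of ∂_2 are all 1, so H_1 ≅ Z^2.
  H_2: rank ker ∂_2 − rank ∂_3 = (16 − 15) − 0 = 1, and there is no ∂_3, so H_2 ≅ Z.

(K is a triangulation of the torus T^2.)

H_0 ≅ Z,  H_1 ≅ Z^2,  H_2 ≅ Z.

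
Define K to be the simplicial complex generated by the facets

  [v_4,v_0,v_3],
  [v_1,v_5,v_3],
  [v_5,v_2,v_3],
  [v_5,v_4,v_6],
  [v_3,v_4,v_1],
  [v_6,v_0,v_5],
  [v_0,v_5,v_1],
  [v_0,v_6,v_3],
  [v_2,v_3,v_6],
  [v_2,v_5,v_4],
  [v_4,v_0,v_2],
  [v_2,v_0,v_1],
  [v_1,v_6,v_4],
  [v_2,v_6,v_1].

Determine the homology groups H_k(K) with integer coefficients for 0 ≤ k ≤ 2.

H_0 = Z,  H_1 = Z^2,  H_2 = Z.

We work with the vertex ordering v_0 < v_1 < v_2 < v_3 < v_4 < v_5 < v_6. The simplices of K, each written with vertices in increasing order, are:

  0-simplices (7): [v_0], [v_1], [v_2], [v_3], [v_4], [v_5], [v_6]
  1-simplices (21): (21 of them)
  2-simplices (14): (14 of them)

so the chain groups are C_0 ≅ Z^7, C_1 ≅ Z^21, C_2 ≅ Z^14.

∂_1: C_1 → C_0 sends each edge [p,q] (with p < q) to q − p.
The 7×21 boundary matrix has rank 6 and Smith normal form diag(1,1,1,1,1,1).

Boundary ∂_2: C_2 → C_1 sends each 2-simplex [p,q,r] to [q,r] − [p,r] + [p,q]. For instance
  ∂[v_0,v_1,v_5] = [v_1,v_5] − [v_0,v_5] + [v_0,v_1],
  ∂[v_0,v_3,v_6] = [v_3,v_6] − [v_0,v_6] + [v_0,v_3].
The resulting 21×14 matrix has rank 13, and its Smith normal form has invariant factors (1,1,1,1,1,1,1,1,1,1,1,1,1).

From H_k ≅ ker(∂_k) / im(∂_{k+1}) we obtain:

  H_0: rank C_0 − rank ∂_1 = 7 − 6 = 1, and the invariant factors of ∂_1 are all 1, so H_0 ≅ Z.
  H_1: rank ker ∂_1 − rank ∂_2 = (21 − 6) − 13 = 2, and the invariant factors of ∂_2 are all 1, so H_1 ≅ Z^2.
  H_2: rank ker ∂_2 − rank ∂_3 = (14 − 13) − 0 = 1, and there is no ∂_3, so H_2 ≅ Z.

(K is a triangulation of the torus T^2.)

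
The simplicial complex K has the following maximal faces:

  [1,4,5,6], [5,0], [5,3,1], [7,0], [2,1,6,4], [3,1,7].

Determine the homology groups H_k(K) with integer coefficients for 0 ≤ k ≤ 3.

Order the vertices as 0 < 1 < 2 < 3 < 4 < 5 < 6 < 7. Listing each simplex with vertices in this order, K has dimension 3 with simplices:

  0-simplices (8): [0], [1], [2], [3], [4], [5], [6], [7]
  1-simplices (15): [0,5], [0,7], [1,2], [1,3], [1,4], [1,5], [1,6], [1,7], [2,4], [2,6], [3,5], [3,7], [4,5], [4,6], [5,6]
  2-simplices (9): [1,2,4], [1,2,6], [1,3,5], [1,3,7], [1,4,5], [1,4,6], [1,5,6], [2,4,6], [4,5,6]
  3-simplices (2): [1,2,4,6], [1,4,5,6]

Hence C_0 ≅ Z^8, C_1 ≅ Z^15, C_2 ≅ Z^9, C_3 ≅ Z^2.

∂_1: C_1 → C_0 maps an edge to its endpoints' difference, ∂[p,q] = q − p.
This gives a 8×15 integer matrix of rank 7; reducing to Smith normal form yields diagonal entries (1,1,1,1,1,1,1).

The boundary map ∂_2: C_2 → C_1 acts by ∂[p,q,r] = [q,r] − [p,r] + [p,q]. For instance
  ∂[1,3,7] = [3,7] − [1,7] + [1,3],
  ∂[1,3,5] = [3,5] − [1,5] + [1,3].
The 15×9 boundary matrix has rank 7 and Smith normal form diag(1,1,1,1,1,1,1).

∂_3: C_3 → C_2 sends each 3-simplex σ to the alternating sum Σ_i (−1)^i (σ with its i-th vertex removed). For instance
  ∂[1,4,5,6] = [4,5,6] − [1,5,6] + [1,4,6] − [1,4,5],
  ∂[1,2,4,6] = [2,4,6] − [1,4,6] + [1,2,6] − [1,2,4].
The 9×2 boundary matrix has rank 2 and Smith normal form diag(1,1).

Computing H_k = (kernel of ∂_k) / (image of ∂_{k+1}):

  H_0: rank C_0 − rank ∂_1 = 8 − 7 = 1, and the invariant factors of ∂_1 are all 1, so H_0 ≅ Z.
  H_1: rank ker ∂_1 − rank ∂_2 = (15 − 7) − 7 = 1, and the invariant factors of ∂_2 are all 1, so H_1 ≅ Z.
  H_2: rank ker ∂_2 − rank ∂_3 = (9 − 7) − 2 = 0, and the invariant factors of ∂_3 are all 1, so H_2 ≅ 0.
  H_3: rank ker ∂_3 − rank ∂_4 = (2 − 2) − 0 = 0, and there is no ∂_4, so H_3 ≅ 0.

H_0 = Z,  H_1 = Z,  H_2 = 0,  H_3 = 0.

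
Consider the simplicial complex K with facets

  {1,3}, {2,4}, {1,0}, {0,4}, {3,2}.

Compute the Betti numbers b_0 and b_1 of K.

b_0 = 1, b_1 = 1.

We work with the vertex ordering 0 < 1 < 2 < 3 < 4. The simplices of K, each written with vertices in increasing order, are:

  0-simplices (5): [0], [1], [2], [3], [4]
  1-simplices (5): [0,1], [0,4], [1,3], [2,3], [2,4]

Hence C_0 ≅ Z^5, C_1 ≅ Z^5.

The boundary map ∂_1: C_1 → C_0 is given by ∂[p,q] = [q] − [p].
The 5×5 boundary matrix has rank 4 and Smith normal form diag(1,1,1,1).

Now H_k = ker ∂_k / im ∂_{k+1}, so:

  H_0: rank C_0 − rank ∂_1 = 5 − 4 = 1, and the invariant factors of ∂_1 are all 1, so H_0 ≅ Z.
  H_1: rank ker ∂_1 − rank ∂_2 = (5 − 4) − 0 = 1, and there is no ∂_2, so H_1 ≅ Z.

Hence the Betti numbers are b_0 = 1, b_1 = 1.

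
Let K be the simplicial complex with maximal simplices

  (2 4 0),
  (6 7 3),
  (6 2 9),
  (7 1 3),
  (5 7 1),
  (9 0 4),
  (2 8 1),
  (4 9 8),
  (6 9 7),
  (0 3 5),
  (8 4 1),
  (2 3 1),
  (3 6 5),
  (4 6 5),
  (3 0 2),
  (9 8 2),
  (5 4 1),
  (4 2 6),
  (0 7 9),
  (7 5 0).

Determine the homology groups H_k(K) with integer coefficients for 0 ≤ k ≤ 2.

H_0 ≅ Z,  H_1 ≅ Z ⊕ Z_2,  H_2 = 0.

K has 10 vertices, 30 edges, 20 triangles.
rank ∂_0 = 0, rank ∂_1 = 9 ⇒ b_0 = 10 − 0 − 9 = 1; all invariant factors of ∂_1 are 1 so no torsion. So H_0 = Z.
rank ∂_1 = 9, rank ∂_2 = 20 ⇒ b_1 = 30 − 9 − 20 = 1; ∂_2 has invariant factor(s) [2] giving torsion. So H_1 = Z ⊕ Z_2.
rank ∂_2 = 20, rank ∂_3 = 0 ⇒ b_2 = 20 − 20 − 0 = 0. So H_2 = 0.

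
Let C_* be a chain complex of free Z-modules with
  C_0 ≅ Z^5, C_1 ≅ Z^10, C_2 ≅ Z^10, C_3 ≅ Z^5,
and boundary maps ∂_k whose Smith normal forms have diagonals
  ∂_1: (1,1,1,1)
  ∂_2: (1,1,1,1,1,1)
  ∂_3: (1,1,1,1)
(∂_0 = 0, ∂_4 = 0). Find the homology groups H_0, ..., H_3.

H_0 = Z,  H_1 = 0,  H_2 = 0,  H_3 = Z.

H_0: b_0 = 5 − 0 − 4 = 1; torsion from ∂_1 factors > 1: none. So H_0 = Z.
H_1: b_1 = 10 − 4 − 6 = 0; torsion from ∂_2 factors > 1: none. So H_1 = 0.
H_2: b_2 = 10 − 6 − 4 = 0; torsion from ∂_3 factors > 1: none. So H_2 = 0.
H_3: b_3 = 5 − 4 − 0 = 1; torsion from ∂_4 factors > 1: none. So H_3 = Z.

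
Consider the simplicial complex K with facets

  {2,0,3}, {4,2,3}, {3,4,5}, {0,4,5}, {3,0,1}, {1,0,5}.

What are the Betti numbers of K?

We work with the vertex ordering 0 < 1 < 2 < 3 < 4 < 5. The simplices of K, each written with vertices in increasing order, are:

  0-simplices (6): [0], [1], [2], [3], [4], [5]
  1-simplices (12): [0,1], [0,2], [0,3], [0,4], [0,5], [1,3], [1,5], [2,3], [2,4], [3,4], [3,5], [4,5]
  2-simplices (6): [0,1,3], [0,1,5], [0,2,3], [0,4,5], [2,3,4], [3,4,5]

Hence C_0 ≅ Z^6, C_1 ≅ Z^12, C_2 ≅ Z^6.

∂_1: C_1 → C_0 maps an edge to its endpoints' difference, ∂[p,q] = q − p. For instance
  ∂[0,2] = [2] − [0].
This gives a 6×12 integer matrix of rank 5; reducing to Smith normal form yields diagonal entries (1,1,1,1,1).

The boundary map ∂_2: C_2 → C_1 acts by ∂[p,q,r] = [q,r] − [p,r] + [p,q]. For instance
  ∂[0,2,3] = [2,3] − [0,3] + [0,2],
  ∂[2,3,4] = [3,4] − [2,4] + [2,3].
The resulting 12×6 matrix has rank 6, and its Smith normal form has invariant factors (1,1,1,1,1,1).

Reading off H_k = ker ∂_k / im ∂_{k+1}:

  H_0: rank C_0 − rank ∂_1 = 6 − 5 = 1, and the invariant factors of ∂_1 are all 1, so H_0 ≅ Z.
  H_1: rank ker ∂_1 − rank ∂_2 = (12 − 5) − 6 = 1, and the invariant factors of ∂_2 are all 1, so H_1 ≅ Z.
  H_2: rank ker ∂_2 − rank ∂_3 = (6 − 6) − 0 = 0, and there is no ∂_3, so H_2 ≅ 0.

(K is a triangulation of the cylinder S^1 x I.)

Hence the Betti numbers are b_0 = 1, b_1 = 1, b_2 = 0.

b_0 = 1, b_1 = 1, b_2 = 0.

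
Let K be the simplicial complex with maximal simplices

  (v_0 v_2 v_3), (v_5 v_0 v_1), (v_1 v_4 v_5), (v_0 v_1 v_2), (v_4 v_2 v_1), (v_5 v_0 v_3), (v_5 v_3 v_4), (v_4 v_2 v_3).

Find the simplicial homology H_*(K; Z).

H_0 ≅ Z,  H_1 = 0,  H_2 ≅ Z.

Take the total order v_0 < v_1 < v_2 < v_3 < v_4 < v_5 on the vertex set. Then K (dimension 2) consists of the simplices:

  0-simplices (6): [v_0], [v_1], [v_2], [v_3], [v_4], [v_5]
  1-simplices (12): [v_0,v_1], [v_0,v_2], [v_0,v_3], [v_0,v_5], [v_1,v_2], [v_1,v_4], [v_1,v_5], [v_2,v_3], [v_2,v_4], [v_3,v_4], [v_3,v_5], [v_4,v_5]
  2-simplices (8): [v_0,v_1,v_2], [v_0,v_1,v_5], [v_0,v_2,v_3], [v_0,v_3,v_5], [v_1,v_2,v_4], [v_1,v_4,v_5], [v_2,v_3,v_4], [v_3,v_4,v_5]

so the chain groups are C_0 ≅ Z^6, C_1 ≅ Z^12, C_2 ≅ Z^8.

The boundary map ∂_1: C_1 → C_0 is given by ∂[p,q] = [q] − [p]. For instance
  ∂[v_0,v_5] = [v_5] − [v_0].
The resulting 6×12 matrix has rank 5, and its Smith normal form has invariant factors (1,1,1,1,1).

Boundary ∂_2: C_2 → C_1 acts by ∂[p,q,r] = [q,r] − [p,r] + [p,q]. For instance
  ∂[v_0,v_3,v_5] = [v_3,v_5] − [v_0,v_5] + [v_0,v_3],
  ∂[v_3,v_4,v_5] = [v_4,v_5] − [v_3,v_5] + [v_3,v_4].
The 12×8 boundary matrix has rank 7 and Smith normal form diag(1,1,1,1,1,1,1).

Now H_k = ker ∂_k / im ∂_{k+1}, so:

  H_0: rank C_0 − rank ∂_1 = 6 − 5 = 1, and the invariant factors of ∂_1 are all 1, so H_0 = Z.
  H_1: rank ker ∂_1 − rank ∂_2 = (12 − 5) − 7 = 0, and the invariant factors of ∂_2 are all 1, so H_1 = 0.
  H_2: rank ker ∂_2 − rank ∂_3 = (8 − 7) − 0 = 1, and there is no ∂_3, so H_2 = Z.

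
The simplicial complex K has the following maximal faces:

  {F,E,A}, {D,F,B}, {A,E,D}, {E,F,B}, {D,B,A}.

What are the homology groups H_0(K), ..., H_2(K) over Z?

H_0 = Z,  H_1 = Z,  H_2 = 0.

Take the total order A < B < D < E < F on the vertex set. Then K (dimension 2) consists of the simplices:

  0-simplices (5): A, B, D, E, F
  1-simplices (10): AB, AD, AE, AF, BD, BE, BF, DE, DF, EF
  2-simplices (5): ABD, ADE, AEF, BDF, BEF

giving chain groups C_0 ≅ Z^5, C_1 ≅ Z^10, C_2 ≅ Z^5.

The boundary map ∂_1: C_1 → C_0 maps an edge to its endpoints' difference, ∂[p,q] = q − p. For instance
  ∂BD = D − B.
The resulting 5×10 matrix has rank 4, and its Smith normal form has invariant factors (1,1,1,1).

∂_2: C_2 → C_1 maps a triangle to the signed sum of its edges. For instance
  ∂AEF = EF − AF + AE,
  ∂BEF = EF − BF + BE.
The 10×5 boundary matrix has rank 5 and Smith normal form diag(1,1,1,1,1).

Now H_k = ker ∂_k / im ∂_{k+1}, so:

  H_0: rank C_0 − rank ∂_1 = 5 − 4 = 1, and the invariant factors of ∂_1 are all 1, so H_0 ≅ Z.
  H_1: rank ker ∂_1 − rank ∂_2 = (10 − 4) − 5 = 1, and the invariant factors of ∂_2 are all 1, so H_1 ≅ Z.
  H_2: rank ker ∂_2 − rank ∂_3 = (5 − 5) − 0 = 0, and there is no ∂_3, so H_2 ≅ 0.

As a check, the Euler characteristic is 5 − 10 + 5 = 0, which agrees with 1 − 1 + 0 = 0.
(K is a triangulation of the Möbius band.)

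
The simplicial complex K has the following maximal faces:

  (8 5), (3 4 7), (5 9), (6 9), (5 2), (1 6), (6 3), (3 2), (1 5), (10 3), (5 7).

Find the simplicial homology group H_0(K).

K has 10 vertices, 13 edges, 1 triangle.
rank ∂_0 = 0, rank ∂_1 = 9 ⇒ b_0 = 10 − 0 − 9 = 1; all invariant factors of ∂_1 are 1 so no torsion. So H_0 = Z.

H_0 ≅ Z.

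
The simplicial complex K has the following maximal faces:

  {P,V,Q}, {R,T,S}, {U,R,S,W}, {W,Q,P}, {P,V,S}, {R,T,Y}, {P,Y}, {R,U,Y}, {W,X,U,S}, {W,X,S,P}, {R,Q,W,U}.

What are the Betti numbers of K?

We work with the vertex ordering P < Q < R < S < T < U < V < W < X < Y. The simplices of K, each written with vertices in increasing order, are:

  0-simplices (10): P, Q, R, S, T, U, V, W, X, Y
  1-simplices (25): PQ, PS, PV, PW, PX, PY, QR, QU, QV, QW, RS, RT, RU, RW, RY, ST, SU, SV, SW, SX, TY, UW, UX, UY, WX
  2-simplices (19): PQV, PQW, PSV, PSW, PSX, PWX, QRU, QRW, QUW, RST, RSU, RSW, RTY, RUW, RUY, SUW, SUX, SWX, UWX
  3-simplices (4): PSWX, QRUW, RSUW, SUWX

so the chain groups are C_0 ≅ Z^10, C_1 ≅ Z^25, C_2 ≅ Z^19, C_3 ≅ Z^4.

∂_1: C_1 → C_0 sends each edge [p,q] (with p < q) to q − p. For instance
  ∂PQ = Q − P.
The 10×25 boundary matrix has rank 9 and Smith normal form diag(1,1,1,1,1,1,1,1,1).

The boundary map ∂_2: C_2 → C_1 sends each 2-simplex [p,q,r] to [q,r] − [p,r] + [p,q]. For instance
  ∂SUW = UW − SW + SU,
  ∂PQV = QV − PV + PQ.
The resulting 25×19 matrix has rank 15, and its Smith normal form has invariant factors (1,1,1,1,1,1,1,1,1,1,1,1,1,1,1).

∂_3: C_3 → C_2 sends each 3-simplex σ to the alternating sum Σ_i (−1)^i (σ with its i-th vertex removed). For instance
  ∂RSUW = SUW − RUW + RSW − RSU,
  ∂QRUW = RUW − QUW + QRW − QRU.
As a 19×4 matrix over Z this has rank 4, with invariant factors (1,1,1,1).

Reading off H_k = ker ∂_k / im ∂_{k+1}:

  H_0: rank C_0 − rank ∂_1 = 10 − 9 = 1, and the invariant factors of ∂_1 are all 1, so H_0 ≅ Z.
  H_1: rank ker ∂_1 − rank ∂_2 = (25 − 9) − 15 = 1, and the invariant factors of ∂_2 are all 1, so H_1 ≅ Z.
  H_2: rank ker ∂_2 − rank ∂_3 = (19 − 15) − 4 = 0, and the invariant factors of ∂_3 are all 1, so H_2 ≅ 0.
  H_3: rank ker ∂_3 − rank ∂_4 = (4 − 4) − 0 = 0, and there is no ∂_4, so H_3 ≅ 0.

As a check, the Euler characteristic is 10 − 25 + 19 − 4 = 0, which agrees with 1 − 1 + 0 − 0 = 0.

Hence the Betti numbers are b_0 = 1, b_1 = 1, b_2 = 0, b_3 = 0.

b_0 = 1, b_1 = 1, b_2 = 0, b_3 = 0.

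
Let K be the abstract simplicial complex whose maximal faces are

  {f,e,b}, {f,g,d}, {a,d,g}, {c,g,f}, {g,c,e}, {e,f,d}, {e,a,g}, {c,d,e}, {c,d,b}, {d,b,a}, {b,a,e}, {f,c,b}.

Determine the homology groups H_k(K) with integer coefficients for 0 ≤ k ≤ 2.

K has 7 vertices, 18 edges, 12 triangles.
rank ∂_0 = 0, rank ∂_1 = 6 ⇒ b_0 = 7 − 0 − 6 = 1; all invariant factors of ∂_1 are 1 so no torsion. So H_0 = Z.
rank ∂_1 = 6, rank ∂_2 = 12 ⇒ b_1 = 18 − 6 − 12 = 0; ∂_2 has invariant factor(s) [2] giving torsion. So H_1 = Z/2.
rank ∂_2 = 12, rank ∂_3 = 0 ⇒ b_2 = 12 − 12 − 0 = 0. So H_2 = 0.

H_0 ≅ Z,  H_1 ≅ Z/2,  H_2 = 0.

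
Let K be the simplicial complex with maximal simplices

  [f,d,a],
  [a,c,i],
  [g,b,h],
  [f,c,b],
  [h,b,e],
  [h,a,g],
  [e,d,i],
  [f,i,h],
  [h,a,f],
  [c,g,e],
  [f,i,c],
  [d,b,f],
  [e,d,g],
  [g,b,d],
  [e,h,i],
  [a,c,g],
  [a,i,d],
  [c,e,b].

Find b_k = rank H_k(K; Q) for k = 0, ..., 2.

Fix the vertex order a < b < c < d < e < f < g < h < i and write every simplex with vertices in increasing order. Then dim K = 2 and the simplices of K are:

  0-simplices (9): a, b, c, d, e, f, g, h, i
  1-simplices (27): ac, ad, af, ag, ah, ai, bc, bd, be, bf, bg, bh, ce, cf, cg, ci, de, df, dg, di, eg, eh, ei, fh, fi, gh, hi
  2-simplices (18): acg, aci, adf, adi, afh, agh, bce, bcf, bdf, bdg, beh, bgh, ceg, cfi, deg, dei, ehi, fhi

giving chain groups C_0 ≅ Z^9, C_1 ≅ Z^27, C_2 ≅ Z^18.

The boundary map ∂_1: C_1 → C_0 sends each edge [p,q] (with p < q) to q − p.
The resulting 9×27 matrix has rank 8, and its Smith normal form has invariant factors (1,1,1,1,1,1,1,1).

The boundary map ∂_2: C_2 → C_1 maps a triangle to the signed sum of its edges. For instance
  ∂cfi = fi − ci + cf,
  ∂adi = di − ai + ad.
The 27×18 boundary matrix has rank 18 and Smith normal form diag(1,1,1,1,1,1,1,1,1,1,1,1,1,1,1,1,1,2).

Reading off H_k = ker ∂_k / im ∂_{k+1}:

  H_0: rank C_0 − rank ∂_1 = 9 − 8 = 1, and the invariant factors of ∂_1 are all 1, so H_0 ≅ Z.
  H_1: rank ker ∂_1 − rank ∂_2 = (27 − 8) − 18 = 1, and ∂_2 has invariant factor 2 > 1, so H_1 ≅ Z ⊕ Z/2Z.
  H_2: rank ker ∂_2 − rank ∂_3 = (18 − 18) − 0 = 0, and there is no ∂_3, so H_2 ≅ 0.

As a check, the Euler characteristic is 9 − 27 + 18 = 0, which agrees with 1 − 1 + 0 = 0.
(K is a triangulation of the Klein bottle.)

Hence the Betti numbers are b_0 = 1, b_1 = 1, b_2 = 0.

b_0 = 1, b_1 = 1, b_2 = 0.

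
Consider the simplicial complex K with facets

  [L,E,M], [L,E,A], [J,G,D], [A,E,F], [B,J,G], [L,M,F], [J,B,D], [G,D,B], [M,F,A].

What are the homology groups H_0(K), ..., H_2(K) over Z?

H_0 ≅ Z^2,  H_1 ≅ Z,  H_2 ≅ Z.

Fix the vertex order A < B < D < E < F < G < J < L < M and write every simplex with vertices in increasing order. Then dim K = 2 and the simplices of K are:

  0-simplices (9): A, B, D, E, F, G, J, L, M
  1-simplices (16): AE, AF, AL, AM, BD, BG, BJ, DG, DJ, EF, EL, EM, FL, FM, GJ, LM
  2-simplices (9): AEF, AEL, AFM, BDG, BDJ, BGJ, DGJ, ELM, FLM

so the chain groups are C_0 ≅ Z^9, C_1 ≅ Z^16, C_2 ≅ Z^9.

∂_1: C_1 → C_0 sends each edge [p,q] (with p < q) to q − p. For instance
  ∂EM = M − E.
This gives a 9×16 integer matrix of rank 7; reducing to Smith normal form yields diagonal entries (1,1,1,1,1,1,1).

Boundary ∂_2: C_2 → C_1 maps a triangle to the signed sum of its edges. For instance
  ∂AEL = EL − AL + AE,
  ∂AFM = FM − AM + AF.
This gives a 16×9 integer matrix of rank 8; reducing to Smith normal form yields diagonal entries (1,1,1,1,1,1,1,1).

Computing H_k = (kernel of ∂_k) / (image of ∂_{k+1}):

  H_0: rank C_0 − rank ∂_1 = 9 − 7 = 2, and the invariant factors of ∂_1 are all 1, so H_0 = Z^2.
  H_1: rank ker ∂_1 − rank ∂_2 = (16 − 7) − 8 = 1, and the invariant factors of ∂_2 are all 1, so H_1 = Z.
  H_2: rank ker ∂_2 − rank ∂_3 = (9 − 8) − 0 = 1, and there is no ∂_3, so H_2 = Z.

As a check, the Euler characteristic is 9 − 16 + 9 = 2, which agrees with 2 − 1 + 1 = 2.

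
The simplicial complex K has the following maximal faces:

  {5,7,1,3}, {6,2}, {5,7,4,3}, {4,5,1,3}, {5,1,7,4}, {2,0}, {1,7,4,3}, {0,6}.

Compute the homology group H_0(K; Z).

H_0 = Z^2.

We work with the vertex ordering 0 < 1 < 2 < 3 < 4 < 5 < 6 < 7. The simplices of K, each written with vertices in increasing order, are:

  0-simplices (8): [0], [1], [2], [3], [4], [5], [6], [7]
  1-simplices (13): [0,2], [0,6], [1,3], [1,4], [1,5], [1,7], [2,6], [3,4], [3,5], [3,7], [4,5], [4,7], [5,7]
  2-simplices (10): [1,3,4], [1,3,5], [1,3,7], [1,4,5], [1,4,7], [1,5,7], [3,4,5], [3,4,7], [3,5,7], [4,5,7]
  3-simplices (5): [1,3,4,5], [1,3,4,7], [1,3,5,7], [1,4,5,7], [3,4,5,7]

giving chain groups C_0 ≅ Z^8, C_1 ≅ Z^13, C_2 ≅ Z^10, C_3 ≅ Z^5.

The boundary map ∂_1: C_1 → C_0 maps an edge to its endpoints' difference, ∂[p,q] = q − p.
As a 8×13 matrix over Z this has rank 6, with invariant factors (1,1,1,1,1,1).

Boundary ∂_2: C_2 → C_1 acts by ∂[p,q,r] = [q,r] − [p,r] + [p,q]. For instance
  ∂[3,5,7] = [5,7] − [3,7] + [3,5],
  ∂[3,4,5] = [4,5] − [3,5] + [3,4].
As a 13×10 matrix over Z this has rank 6, with invariant factors (1,1,1,1,1,1).

∂_3: C_3 → C_2 sends each 3-simplex σ to the alternating sum Σ_i (−1)^i (σ with its i-th vertex removed). For instance
  ∂[1,3,4,7] = [3,4,7] − [1,4,7] + [1,3,7] − [1,3,4],
  ∂[1,3,4,5] = [3,4,5] − [1,4,5] + [1,3,5] − [1,3,4].
As a 10×5 matrix over Z this has rank 4, with invariant factors (1,1,1,1).

Computing H_k = (kernel of ∂_k) / (image of ∂_{k+1}):

  H_0: rank C_0 − rank ∂_1 = 8 − 6 = 2, and the invariant factors of ∂_1 are all 1, so H_0 ≅ Z^2.

(K is a triangulation of the disjoint union of the 3-sphere S^3 and the circle S^1.)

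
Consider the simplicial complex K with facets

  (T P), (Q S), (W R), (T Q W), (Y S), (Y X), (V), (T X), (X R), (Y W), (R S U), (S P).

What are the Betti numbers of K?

We work with the vertex ordering P < Q < R < S < T < U < V < W < X < Y. The simplices of K, each written with vertices in increasing order, are:

  0-simplices (10): P, Q, R, S, T, U, V, W, X, Y
  1-simplices (15): PS, PT, QS, QT, QW, RS, RU, RW, RX, SU, SY, TW, TX, WY, XY
  2-simplices (2): QTW, RSU

so the chain groups are C_0 ≅ Z^10, C_1 ≅ Z^15, C_2 ≅ Z^2.

The boundary map ∂_1: C_1 → C_0 sends each edge [p,q] (with p < q) to q − p. For instance
  ∂WY = Y − W.
As a 10×15 matrix over Z this has rank 8, with invariant factors (1,1,1,1,1,1,1,1).

The boundary map ∂_2: C_2 → C_1 sends each 2-simplex [p,q,r] to [q,r] − [p,r] + [p,q]. For instance
  ∂RSU = SU − RU + RS,
  ∂QTW = TW − QW + QT.
The 15×2 boundary matrix has rank 2 and Smith normal form diag(1,1).

Computing H_k = (kernel of ∂_k) / (image of ∂_{k+1}):

  H_0: rank C_0 − rank ∂_1 = 10 − 8 = 2, and the invariant factors of ∂_1 are all 1, so H_0 = Z^2.
  H_1: rank ker ∂_1 − rank ∂_2 = (15 − 8) − 2 = 5, and the invariant factors of ∂_2 are all 1, so H_1 = Z^5.
  H_2: rank ker ∂_2 − rank ∂_3 = (2 − 2) − 0 = 0, and there is no ∂_3, so H_2 = 0.

Hence the Betti numbers are b_0 = 2, b_1 = 5, b_2 = 0.

b_0 = 2, b_1 = 5, b_2 = 0.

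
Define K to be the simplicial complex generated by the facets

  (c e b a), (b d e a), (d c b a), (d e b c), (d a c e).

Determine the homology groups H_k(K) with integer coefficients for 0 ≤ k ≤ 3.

H_0 = Z,  H_1 = 0,  H_2 = 0,  H_3 = Z.

We work with the vertex ordering a < b < c < d < e. The simplices of K, each written with vertices in increasing order, are:

  0-simplices (5): a, b, c, d, e
  1-simplices (10): ab, ac, ad, ae, bc, bd, be, cd, ce, de
  2-simplices (10): abc, abd, abe, acd, ace, ade, bcd, bce, bde, cde
  3-simplices (5): abcd, abce, abde, acde, bcde

giving chain groups C_0 ≅ Z^5, C_1 ≅ Z^10, C_2 ≅ Z^10, C_3 ≅ Z^5.

The boundary map ∂_1: C_1 → C_0 maps an edge to its endpoints' difference, ∂[p,q] = q − p. For instance
  ∂ab = b − a.
This gives a 5×10 integer matrix of rank 4; reducing to Smith normal form yields diagonal entries (1,1,1,1).

The boundary map ∂_2: C_2 → C_1 sends each 2-simplex [p,q,r] to [q,r] − [p,r] + [p,q]. For instance
  ∂ade = de − ae + ad,
  ∂bde = de − be + bd.
This gives a 10×10 integer matrix of rank 6; reducing to Smith normal form yields diagonal entries (1,1,1,1,1,1).

Boundary ∂_3: C_3 → C_2 sends each 3-simplex σ to the alternating sum Σ_i (−1)^i (σ with its i-th vertex removed). For instance
  ∂acde = cde − ade + ace − acd,
  ∂abce = bce − ace + abe − abc.
The resulting 10×5 matrix has rank 4, and its Smith normal form has invariant factors (1,1,1,1).

Computing H_k = (kernel of ∂_k) / (image of ∂_{k+1}):

  H_0: rank C_0 − rank ∂_1 = 5 − 4 = 1, and the invariant factors of ∂_1 are all 1, so H_0 = Z.
  H_1: rank ker ∂_1 − rank ∂_2 = (10 − 4) − 6 = 0, and the invariant factors of ∂_2 are all 1, so H_1 = 0.
  H_2: rank ker ∂_2 − rank ∂_3 = (10 − 6) − 4 = 0, and the invariant factors of ∂_3 are all 1, so H_2 = 0.
  H_3: rank ker ∂_3 − rank ∂_4 = (5 − 4) − 0 = 1, and there is no ∂_4, so H_3 = Z.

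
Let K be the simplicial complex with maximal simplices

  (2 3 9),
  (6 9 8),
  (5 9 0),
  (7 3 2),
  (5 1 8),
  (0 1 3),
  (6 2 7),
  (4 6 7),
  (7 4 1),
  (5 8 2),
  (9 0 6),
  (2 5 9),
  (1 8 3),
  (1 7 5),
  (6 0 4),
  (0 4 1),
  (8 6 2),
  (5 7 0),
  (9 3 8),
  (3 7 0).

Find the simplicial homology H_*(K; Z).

Take the total order 0 < 1 < 2 < 3 < 4 < 5 < 6 < 7 < 8 < 9 on the vertex set. Then K (dimension 2) consists of the simplices:

  0-simplices (10): [0], [1], [2], [3], [4], [5], [6], [7], [8], [9]
  1-simplices (30): (30 of them)
  2-simplices (20): (20 of them)

Hence C_0 ≅ Z^10, C_1 ≅ Z^30, C_2 ≅ Z^20.

Boundary ∂_1: C_1 → C_0 is given by ∂[p,q] = [q] − [p]. For instance
  ∂[1,3] = [3] − [1].
As a 10×30 matrix over Z this has rank 9, with invariant factors (1,1,1,1,1,1,1,1,1).

Boundary ∂_2: C_2 → C_1 sends each 2-simplex [p,q,r] to [q,r] − [p,r] + [p,q]. For instance
  ∂[1,5,7] = [5,7] − [1,7] + [1,5],
  ∂[2,3,7] = [3,7] − [2,7] + [2,3].
The resulting 30×20 matrix has rank 20, and its Smith normal form has invariant factors (1,1,1,1,1,1,1,1,1,1,1,1,1,1,1,1,1,1,1,2).

Now H_k = ker ∂_k / im ∂_{k+1}, so:

  H_0: rank C_0 − rank ∂_1 = 10 − 9 = 1, and the invariant factors of ∂_1 are all 1, so H_0 = Z.
  H_1: rank ker ∂_1 − rank ∂_2 = (30 − 9) − 20 = 1, and ∂_2 has invariant factor 2 > 1, so H_1 = Z × Z/2.
  H_2: rank ker ∂_2 − rank ∂_3 = (20 − 20) − 0 = 0, and there is no ∂_3, so H_2 = 0.

H_0 = Z,  H_1 = Z × Z/2,  H_2 = 0.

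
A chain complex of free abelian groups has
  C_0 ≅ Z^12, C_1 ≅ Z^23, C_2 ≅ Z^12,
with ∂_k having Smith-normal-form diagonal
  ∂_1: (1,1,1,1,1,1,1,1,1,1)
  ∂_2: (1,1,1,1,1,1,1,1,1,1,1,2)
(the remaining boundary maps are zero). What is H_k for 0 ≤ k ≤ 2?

H_0: b_0 = 12 − 0 − 10 = 2; torsion from ∂_1 factors > 1: none. So H_0 ≅ Z^2.
H_1: b_1 = 23 − 10 − 12 = 1; torsion from ∂_2 factors > 1: [2]. So H_1 ≅ Z ⊕ Z_2.
H_2: b_2 = 12 − 12 − 0 = 0; torsion from ∂_3 factors > 1: none. So H_2 ≅ 0.

H_0 ≅ Z^2,  H_1 ≅ Z ⊕ Z_2,  H_2 = 0.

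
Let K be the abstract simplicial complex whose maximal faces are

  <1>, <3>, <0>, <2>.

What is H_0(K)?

Order the vertices as 0 < 1 < 2 < 3. Listing each simplex with vertices in this order, K has dimension 0 with simplices:

  0-simplices (4): [0], [1], [2], [3]

giving chain groups C_0 ≅ Z^4.

From H_k ≅ ker(∂_k) / im(∂_{k+1}) we obtain:

  H_0: rank C_0 − rank ∂_1 = 4 − 0 = 4, and there is no ∂_1, so H_0 = Z^4.

H_0 ≅ Z^4.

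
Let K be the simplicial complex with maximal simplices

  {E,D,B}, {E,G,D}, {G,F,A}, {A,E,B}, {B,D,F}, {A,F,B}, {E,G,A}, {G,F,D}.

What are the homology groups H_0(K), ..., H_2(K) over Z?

H_0 ≅ Z,  H_1 = 0,  H_2 ≅ Z.

Order the vertices as A < B < D < E < F < G. Listing each simplex with vertices in this order, K has dimension 2 with simplices:

  0-simplices (6): A, B, D, E, F, G
  1-simplices (12): AB, AE, AF, AG, BD, BE, BF, DE, DF, DG, EG, FG
  2-simplices (8): ABE, ABF, AEG, AFG, BDE, BDF, DEG, DFG

giving chain groups C_0 ≅ Z^6, C_1 ≅ Z^12, C_2 ≅ Z^8.

Boundary ∂_1: C_1 → C_0 is given by ∂[p,q] = [q] − [p].
As a 6×12 matrix over Z this has rank 5, with invariant factors (1,1,1,1,1).

The boundary map ∂_2: C_2 → C_1 maps a triangle to the signed sum of its edges. For instance
  ∂DFG = FG − DG + DF,
  ∂BDF = DF − BF + BD.
This gives a 12×8 integer matrix of rank 7; reducing to Smith normal form yields diagonal entries (1,1,1,1,1,1,1).

Now H_k = ker ∂_k / im ∂_{k+1}, so:

  H_0: rank C_0 − rank ∂_1 = 6 − 5 = 1, and the invariant factors of ∂_1 are all 1, so H_0 = Z.
  H_1: rank ker ∂_1 − rank ∂_2 = (12 − 5) − 7 = 0, and the invariant factors of ∂_2 are all 1, so H_1 = 0.
  H_2: rank ker ∂_2 − rank ∂_3 = (8 − 7) − 0 = 1, and there is no ∂_3, so H_2 = Z.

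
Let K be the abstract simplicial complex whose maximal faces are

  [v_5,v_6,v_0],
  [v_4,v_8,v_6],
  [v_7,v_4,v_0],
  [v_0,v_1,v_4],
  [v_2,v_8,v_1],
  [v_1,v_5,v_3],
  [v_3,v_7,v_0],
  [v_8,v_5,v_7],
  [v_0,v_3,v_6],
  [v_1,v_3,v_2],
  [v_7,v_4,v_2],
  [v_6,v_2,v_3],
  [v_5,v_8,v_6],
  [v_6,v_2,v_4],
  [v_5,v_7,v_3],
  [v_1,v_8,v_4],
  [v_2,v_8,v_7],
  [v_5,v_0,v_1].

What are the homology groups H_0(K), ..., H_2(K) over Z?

H_0 = Z,  H_1 = Z ⊕ Z_2,  H_2 = 0.

K has 9 vertices, 27 edges, 18 triangles.
rank ∂_0 = 0, rank ∂_1 = 8 ⇒ b_0 = 9 − 0 − 8 = 1; all invariant factors of ∂_1 are 1 so no torsion. So H_0 = Z.
rank ∂_1 = 8, rank ∂_2 = 18 ⇒ b_1 = 27 − 8 − 18 = 1; ∂_2 has invariant factor(s) [2] giving torsion. So H_1 = Z ⊕ Z_2.
rank ∂_2 = 18, rank ∂_3 = 0 ⇒ b_2 = 18 − 18 − 0 = 0. So H_2 = 0.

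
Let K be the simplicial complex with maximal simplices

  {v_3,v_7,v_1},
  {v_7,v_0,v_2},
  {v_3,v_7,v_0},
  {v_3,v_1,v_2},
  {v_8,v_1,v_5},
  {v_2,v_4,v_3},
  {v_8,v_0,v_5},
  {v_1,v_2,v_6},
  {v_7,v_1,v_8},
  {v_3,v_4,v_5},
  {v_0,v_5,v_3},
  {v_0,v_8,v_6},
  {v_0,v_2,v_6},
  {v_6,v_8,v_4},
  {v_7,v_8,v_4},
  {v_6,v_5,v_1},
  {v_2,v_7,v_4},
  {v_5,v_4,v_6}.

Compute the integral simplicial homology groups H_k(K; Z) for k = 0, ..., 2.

H_0 ≅ Z,  H_1 ≅ Z ⊕ Z/2Z,  H_2 = 0.

We work with the vertex ordering v_0 < v_1 < v_2 < v_3 < v_4 < v_5 < v_6 < v_7 < v_8. The simplices of K, each written with vertices in increasing order, are:

  0-simplices (9): [v_0], [v_1], [v_2], [v_3], [v_4], [v_5], [v_6], [v_7], [v_8]
  1-simplices (27): (27 of them)
  2-simplices (18): (18 of them)

giving chain groups C_0 ≅ Z^9, C_1 ≅ Z^27, C_2 ≅ Z^18.

∂_1: C_1 → C_0 maps an edge to its endpoints' difference, ∂[p,q] = q − p. For instance
  ∂[v_0,v_8] = [v_8] − [v_0].
The 9×27 boundary matrix has rank 8 and Smith normal form diag(1,1,1,1,1,1,1,1).

The boundary map ∂_2: C_2 → C_1 acts by ∂[p,q,r] = [q,r] − [p,r] + [p,q]. For instance
  ∂[v_0,v_2,v_7] = [v_2,v_7] − [v_0,v_7] + [v_0,v_2],
  ∂[v_0,v_5,v_8] = [v_5,v_8] − [v_0,v_8] + [v_0,v_5].
As a 27×18 matrix over Z this has rank 18, with invariant factors (1,1,1,1,1,1,1,1,1,1,1,1,1,1,1,1,1,2).

Now H_k = ker ∂_k / im ∂_{k+1}, so:

  H_0: rank C_0 − rank ∂_1 = 9 − 8 = 1, and the invariant factors of ∂_1 are all 1, so H_0 ≅ Z.
  H_1: rank ker ∂_1 − rank ∂_2 = (27 − 8) − 18 = 1, and ∂_2 has invariant factor 2 > 1, so H_1 ≅ Z ⊕ Z/2Z.
  H_2: rank ker ∂_2 − rank ∂_3 = (18 − 18) − 0 = 0, and there is no ∂_3, so H_2 ≅ 0.

(K is a triangulation of the Klein bottle.)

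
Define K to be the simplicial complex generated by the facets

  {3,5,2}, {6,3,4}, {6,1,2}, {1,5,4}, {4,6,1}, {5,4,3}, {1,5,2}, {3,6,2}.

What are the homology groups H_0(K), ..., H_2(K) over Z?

H_0 ≅ Z,  H_1 = 0,  H_2 ≅ Z.

Take the total order 1 < 2 < 3 < 4 < 5 < 6 on the vertex set. Then K (dimension 2) consists of the simplices:

  0-simplices (6): [1], [2], [3], [4], [5], [6]
  1-simplices (12): [1,2], [1,4], [1,5], [1,6], [2,3], [2,5], [2,6], [3,4], [3,5], [3,6], [4,5], [4,6]
  2-simplices (8): [1,2,5], [1,2,6], [1,4,5], [1,4,6], [2,3,5], [2,3,6], [3,4,5], [3,4,6]

so the chain groups are C_0 ≅ Z^6, C_1 ≅ Z^12, C_2 ≅ Z^8.

The boundary map ∂_1: C_1 → C_0 sends each edge [p,q] (with p < q) to q − p. For instance
  ∂[3,6] = [6] − [3].
The 6×12 boundary matrix has rank 5 and Smith normal form diag(1,1,1,1,1).

The boundary map ∂_2: C_2 → C_1 maps a triangle to the signed sum of its edges. For instance
  ∂[1,2,5] = [2,5] − [1,5] + [1,2],
  ∂[1,2,6] = [2,6] − [1,6] + [1,2].
This gives a 12×8 integer matrix of rank 7; reducing to Smith normal form yields diagonal entries (1,1,1,1,1,1,1).

Now H_k = ker ∂_k / im ∂_{k+1}, so:

  H_0: rank C_0 − rank ∂_1 = 6 − 5 = 1, and the invariant factors of ∂_1 are all 1, so H_0 ≅ Z.
  H_1: rank ker ∂_1 − rank ∂_2 = (12 − 5) − 7 = 0, and the invariant factors of ∂_2 are all 1, so H_1 ≅ 0.
  H_2: rank ker ∂_2 − rank ∂_3 = (8 − 7) − 0 = 1, and there is no ∂_3, so H_2 ≅ Z.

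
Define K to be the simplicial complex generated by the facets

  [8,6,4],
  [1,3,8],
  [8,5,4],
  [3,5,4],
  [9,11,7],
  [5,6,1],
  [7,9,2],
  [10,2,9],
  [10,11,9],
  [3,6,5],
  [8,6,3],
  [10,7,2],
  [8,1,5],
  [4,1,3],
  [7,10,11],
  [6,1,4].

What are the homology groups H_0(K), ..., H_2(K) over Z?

H_0 ≅ Z^2,  H_1 ≅ Z/2Z,  H_2 ≅ Z.

Order the vertices as 1 < 2 < 3 < 4 < 5 < 6 < 7 < 8 < 9 < 10 < 11. Listing each simplex with vertices in this order, K has dimension 2 with simplices:

  0-simplices (11): [1], [2], [3], [4], [5], [6], [7], [8], [9], [10], [11]
  1-simplices (24): (24 of them)
  2-simplices (16): [1,3,4], [1,3,8], [1,4,6], [1,5,6], [1,5,8], [2,7,9], [2,7,10], [2,9,10], [3,4,5], [3,5,6], [3,6,8], [4,5,8], [4,6,8], [7,9,11], [7,10,11], [9,10,11]

giving chain groups C_0 ≅ Z^11, C_1 ≅ Z^24, C_2 ≅ Z^16.

∂_1: C_1 → C_0 sends each edge [p,q] (with p < q) to q − p. For instance
  ∂[1,8] = [8] − [1].
As a 11×24 matrix over Z this has rank 9, with invariant factors (1,1,1,1,1,1,1,1,1).

∂_2: C_2 → C_1 acts by ∂[p,q,r] = [q,r] − [p,r] + [p,q]. For instance
  ∂[1,3,4] = [3,4] − [1,4] + [1,3],
  ∂[4,6,8] = [6,8] − [4,8] + [4,6].
This gives a 24×16 integer matrix of rank 15; reducing to Smith normal form yields diagonal entries (1,1,1,1,1,1,1,1,1,1,1,1,1,1,2).

Reading off H_k = ker ∂_k / im ∂_{k+1}:

  H_0: rank C_0 − rank ∂_1 = 11 − 9 = 2, and the invariant factors of ∂_1 are all 1, so H_0 ≅ Z^2.
  H_1: rank ker ∂_1 − rank ∂_2 = (24 − 9) − 15 = 0, and ∂_2 has invariant factor 2 > 1, so H_1 ≅ Z/2Z.
  H_2: rank ker ∂_2 − rank ∂_3 = (16 − 15) − 0 = 1, and there is no ∂_3, so H_2 ≅ Z.

As a check, the Euler characteristic is 11 − 24 + 16 = 3, which agrees with 2 − 0 + 1 = 3.
(K is a triangulation of the disjoint union of the real projective plane RP^2 and the 2-sphere S^2.)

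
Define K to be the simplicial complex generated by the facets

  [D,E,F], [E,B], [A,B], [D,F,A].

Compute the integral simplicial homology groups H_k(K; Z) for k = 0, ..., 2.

H_0 ≅ Z,  H_1 ≅ Z,  H_2 = 0.

K has 5 vertices, 7 edges, 2 triangles.
rank ∂_0 = 0, rank ∂_1 = 4 ⇒ b_0 = 5 − 0 − 4 = 1; all invariant factors of ∂_1 are 1 so no torsion. So H_0 ≅ Z.
rank ∂_1 = 4, rank ∂_2 = 2 ⇒ b_1 = 7 − 4 − 2 = 1; all invariant factors of ∂_2 are 1 so no torsion. So H_1 ≅ Z.
rank ∂_2 = 2, rank ∂_3 = 0 ⇒ b_2 = 2 − 2 − 0 = 0. So H_2 ≅ 0.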